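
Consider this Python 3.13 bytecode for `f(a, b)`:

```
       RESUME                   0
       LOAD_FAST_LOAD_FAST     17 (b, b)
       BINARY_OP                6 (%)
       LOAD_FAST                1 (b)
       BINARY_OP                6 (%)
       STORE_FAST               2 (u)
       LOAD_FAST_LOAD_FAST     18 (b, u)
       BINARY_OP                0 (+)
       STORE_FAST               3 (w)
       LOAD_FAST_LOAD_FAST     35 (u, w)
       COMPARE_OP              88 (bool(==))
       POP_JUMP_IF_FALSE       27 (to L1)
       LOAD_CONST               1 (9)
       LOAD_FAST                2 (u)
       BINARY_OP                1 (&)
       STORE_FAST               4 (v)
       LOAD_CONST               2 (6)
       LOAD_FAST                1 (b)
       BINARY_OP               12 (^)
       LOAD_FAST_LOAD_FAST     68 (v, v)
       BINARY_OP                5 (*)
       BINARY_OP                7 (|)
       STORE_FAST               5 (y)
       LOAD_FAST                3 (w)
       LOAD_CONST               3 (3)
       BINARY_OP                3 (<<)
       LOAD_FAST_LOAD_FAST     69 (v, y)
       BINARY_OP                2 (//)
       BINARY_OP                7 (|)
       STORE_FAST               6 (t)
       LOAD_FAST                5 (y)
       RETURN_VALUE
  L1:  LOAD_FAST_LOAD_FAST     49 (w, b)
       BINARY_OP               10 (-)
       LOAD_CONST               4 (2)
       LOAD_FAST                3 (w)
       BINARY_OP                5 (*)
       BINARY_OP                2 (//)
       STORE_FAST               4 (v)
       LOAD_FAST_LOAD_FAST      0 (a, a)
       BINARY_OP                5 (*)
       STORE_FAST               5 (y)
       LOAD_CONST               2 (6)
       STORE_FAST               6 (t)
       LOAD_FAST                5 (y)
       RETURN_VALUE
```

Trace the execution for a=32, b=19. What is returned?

LOAD_FAST_LOAD_FAST b,b → push 19,19. Stack: [19, 19]
BINARY_OP % → 19 % 19 = 0. Stack: [0]
LOAD_FAST b → push 19. Stack: [0, 19]
BINARY_OP % → 0 % 19 = 0. Stack: [0]
STORE_FAST u → u=0. Stack: []
LOAD_FAST_LOAD_FAST b,u → push 19,0. Stack: [19, 0]
BINARY_OP + → 19 + 0 = 19. Stack: [19]
STORE_FAST w → w=19. Stack: []
LOAD_FAST_LOAD_FAST u,w → push 0,19. Stack: [0, 19]
COMPARE_OP bool(==) → 0 vs 19 = False. Stack: [False]
POP_JUMP_IF_FALSE → pop False; jump. Stack: []
LOAD_FAST_LOAD_FAST w,b → push 19,19. Stack: [19, 19]
BINARY_OP - → 19 - 19 = 0. Stack: [0]
LOAD_CONST → push 2. Stack: [0, 2]
LOAD_FAST w → push 19. Stack: [0, 2, 19]
BINARY_OP * → 2 * 19 = 38. Stack: [0, 38]
BINARY_OP // → 0 // 38 = 0. Stack: [0]
STORE_FAST v → v=0. Stack: []
LOAD_FAST_LOAD_FAST a,a → push 32,32. Stack: [32, 32]
BINARY_OP * → 32 * 32 = 1024. Stack: [1024]
STORE_FAST y → y=1024. Stack: []
LOAD_CONST → push 6. Stack: [6]
STORE_FAST t → t=6. Stack: []
LOAD_FAST y → push 1024. Stack: [1024]
RETURN_VALUE → return 1024.

1024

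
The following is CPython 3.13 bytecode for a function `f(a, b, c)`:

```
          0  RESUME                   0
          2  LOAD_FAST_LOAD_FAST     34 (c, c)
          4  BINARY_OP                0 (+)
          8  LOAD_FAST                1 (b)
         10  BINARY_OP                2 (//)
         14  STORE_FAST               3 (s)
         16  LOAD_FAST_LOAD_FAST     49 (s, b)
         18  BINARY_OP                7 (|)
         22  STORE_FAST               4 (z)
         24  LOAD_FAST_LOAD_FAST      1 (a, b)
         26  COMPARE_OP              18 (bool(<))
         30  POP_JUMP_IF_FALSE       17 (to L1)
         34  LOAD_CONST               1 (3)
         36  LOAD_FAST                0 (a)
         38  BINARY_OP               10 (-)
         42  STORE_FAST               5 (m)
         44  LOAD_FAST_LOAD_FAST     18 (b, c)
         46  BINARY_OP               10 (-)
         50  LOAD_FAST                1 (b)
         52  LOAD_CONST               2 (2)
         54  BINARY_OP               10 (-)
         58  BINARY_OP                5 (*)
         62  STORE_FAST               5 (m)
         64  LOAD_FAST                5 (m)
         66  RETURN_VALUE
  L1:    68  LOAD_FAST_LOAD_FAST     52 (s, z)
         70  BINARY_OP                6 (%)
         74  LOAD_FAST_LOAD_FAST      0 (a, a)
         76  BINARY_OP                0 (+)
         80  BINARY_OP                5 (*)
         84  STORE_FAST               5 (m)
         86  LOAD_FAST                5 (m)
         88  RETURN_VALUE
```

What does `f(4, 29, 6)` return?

621

LOAD_FAST_LOAD_FAST c,c → push 6,6. Stack: [6, 6]
BINARY_OP + → 6 + 6 = 12. Stack: [12]
LOAD_FAST b → push 29. Stack: [12, 29]
BINARY_OP // → 12 // 29 = 0. Stack: [0]
STORE_FAST s → s=0. Stack: []
LOAD_FAST_LOAD_FAST s,b → push 0,29. Stack: [0, 29]
BINARY_OP | → 0 | 29 = 29. Stack: [29]
STORE_FAST z → z=29. Stack: []
LOAD_FAST_LOAD_FAST a,b → push 4,29. Stack: [4, 29]
COMPARE_OP bool(<) → 4 vs 29 = True. Stack: [True]
POP_JUMP_IF_FALSE → pop True; no jump. Stack: []
LOAD_CONST → push 3. Stack: [3]
LOAD_FAST a → push 4. Stack: [3, 4]
BINARY_OP - → 3 - 4 = -1. Stack: [-1]
STORE_FAST m → m=-1. Stack: []
LOAD_FAST_LOAD_FAST b,c → push 29,6. Stack: [29, 6]
BINARY_OP - → 29 - 6 = 23. Stack: [23]
LOAD_FAST b → push 29. Stack: [23, 29]
LOAD_CONST → push 2. Stack: [23, 29, 2]
BINARY_OP - → 29 - 2 = 27. Stack: [23, 27]
BINARY_OP * → 23 * 27 = 621. Stack: [621]
STORE_FAST m → m=621. Stack: []
LOAD_FAST m → push 621. Stack: [621]
RETURN_VALUE → return 621.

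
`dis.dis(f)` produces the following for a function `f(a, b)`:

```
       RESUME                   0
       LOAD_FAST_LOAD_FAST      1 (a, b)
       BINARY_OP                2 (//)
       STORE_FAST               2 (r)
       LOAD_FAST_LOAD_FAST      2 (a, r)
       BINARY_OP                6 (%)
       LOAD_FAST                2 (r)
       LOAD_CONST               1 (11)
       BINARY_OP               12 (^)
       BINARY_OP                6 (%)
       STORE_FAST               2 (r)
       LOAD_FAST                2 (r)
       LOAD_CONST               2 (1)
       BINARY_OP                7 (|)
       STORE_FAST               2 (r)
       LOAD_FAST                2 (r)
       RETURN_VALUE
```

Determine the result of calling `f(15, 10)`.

LOAD_FAST_LOAD_FAST a,b → push 15,10. Stack: [15, 10]
BINARY_OP // → 15 // 10 = 1. Stack: [1]
STORE_FAST r → r=1. Stack: []
LOAD_FAST_LOAD_FAST a,r → push 15,1. Stack: [15, 1]
BINARY_OP % → 15 % 1 = 0. Stack: [0]
LOAD_FAST r → push 1. Stack: [0, 1]
LOAD_CONST → push 11. Stack: [0, 1, 11]
BINARY_OP ^ → 1 ^ 11 = 10. Stack: [0, 10]
BINARY_OP % → 0 % 10 = 0. Stack: [0]
STORE_FAST r → r=0. Stack: []
LOAD_FAST r → push 0. Stack: [0]
LOAD_CONST → push 1. Stack: [0, 1]
BINARY_OP | → 0 | 1 = 1. Stack: [1]
STORE_FAST r → r=1. Stack: []
LOAD_FAST r → push 1. Stack: [1]
RETURN_VALUE → return 1.

1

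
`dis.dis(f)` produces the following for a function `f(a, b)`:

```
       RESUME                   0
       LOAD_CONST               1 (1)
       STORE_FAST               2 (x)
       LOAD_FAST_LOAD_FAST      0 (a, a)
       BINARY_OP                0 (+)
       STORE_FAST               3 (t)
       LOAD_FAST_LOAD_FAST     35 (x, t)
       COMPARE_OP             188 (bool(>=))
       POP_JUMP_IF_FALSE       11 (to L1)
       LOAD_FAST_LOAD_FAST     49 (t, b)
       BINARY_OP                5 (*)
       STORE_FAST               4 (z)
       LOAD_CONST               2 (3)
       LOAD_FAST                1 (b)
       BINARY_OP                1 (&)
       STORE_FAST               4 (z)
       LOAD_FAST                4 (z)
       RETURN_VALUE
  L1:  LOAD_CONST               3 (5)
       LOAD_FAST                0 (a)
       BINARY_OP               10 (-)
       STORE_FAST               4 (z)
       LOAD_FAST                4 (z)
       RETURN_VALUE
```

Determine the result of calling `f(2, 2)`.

LOAD_CONST → push 1. Stack: [1]
STORE_FAST x → x=1. Stack: []
LOAD_FAST_LOAD_FAST a,a → push 2,2. Stack: [2, 2]
BINARY_OP + → 2 + 2 = 4. Stack: [4]
STORE_FAST t → t=4. Stack: []
LOAD_FAST_LOAD_FAST x,t → push 1,4. Stack: [1, 4]
COMPARE_OP bool(>=) → 1 vs 4 = False. Stack: [False]
POP_JUMP_IF_FALSE → pop False; jump. Stack: []
LOAD_CONST → push 5. Stack: [5]
LOAD_FAST a → push 2. Stack: [5, 2]
BINARY_OP - → 5 - 2 = 3. Stack: [3]
STORE_FAST z → z=3. Stack: []
LOAD_FAST z → push 3. Stack: [3]
RETURN_VALUE → return 3.

3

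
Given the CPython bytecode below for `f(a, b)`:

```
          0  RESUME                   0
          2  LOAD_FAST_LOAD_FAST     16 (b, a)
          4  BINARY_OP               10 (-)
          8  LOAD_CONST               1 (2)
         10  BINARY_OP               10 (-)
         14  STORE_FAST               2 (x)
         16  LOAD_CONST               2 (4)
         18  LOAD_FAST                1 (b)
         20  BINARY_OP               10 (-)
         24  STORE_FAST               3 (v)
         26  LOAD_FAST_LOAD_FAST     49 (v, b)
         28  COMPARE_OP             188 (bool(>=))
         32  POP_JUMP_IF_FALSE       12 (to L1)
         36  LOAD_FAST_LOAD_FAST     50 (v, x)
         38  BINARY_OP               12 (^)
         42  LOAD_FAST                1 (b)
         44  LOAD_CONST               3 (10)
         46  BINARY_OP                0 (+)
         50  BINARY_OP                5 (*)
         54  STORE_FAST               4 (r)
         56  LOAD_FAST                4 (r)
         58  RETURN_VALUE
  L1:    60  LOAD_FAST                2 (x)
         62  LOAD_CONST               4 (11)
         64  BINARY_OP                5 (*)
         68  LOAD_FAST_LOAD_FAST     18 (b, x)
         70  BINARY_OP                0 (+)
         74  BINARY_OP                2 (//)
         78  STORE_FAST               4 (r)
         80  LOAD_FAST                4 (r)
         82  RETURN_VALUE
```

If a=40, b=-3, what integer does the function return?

-308

LOAD_FAST_LOAD_FAST b,a → push -3,40. Stack: [-3, 40]
BINARY_OP - → -3 - 40 = -43. Stack: [-43]
LOAD_CONST → push 2. Stack: [-43, 2]
BINARY_OP - → -43 - 2 = -45. Stack: [-45]
STORE_FAST x → x=-45. Stack: []
LOAD_CONST → push 4. Stack: [4]
LOAD_FAST b → push -3. Stack: [4, -3]
BINARY_OP - → 4 - -3 = 7. Stack: [7]
STORE_FAST v → v=7. Stack: []
LOAD_FAST_LOAD_FAST v,b → push 7,-3. Stack: [7, -3]
COMPARE_OP bool(>=) → 7 vs -3 = True. Stack: [True]
POP_JUMP_IF_FALSE → pop True; no jump. Stack: []
LOAD_FAST_LOAD_FAST v,x → push 7,-45. Stack: [7, -45]
BINARY_OP ^ → 7 ^ -45 = -44. Stack: [-44]
LOAD_FAST b → push -3. Stack: [-44, -3]
LOAD_CONST → push 10. Stack: [-44, -3, 10]
BINARY_OP + → -3 + 10 = 7. Stack: [-44, 7]
BINARY_OP * → -44 * 7 = -308. Stack: [-308]
STORE_FAST r → r=-308. Stack: []
LOAD_FAST r → push -308. Stack: [-308]
RETURN_VALUE → return -308.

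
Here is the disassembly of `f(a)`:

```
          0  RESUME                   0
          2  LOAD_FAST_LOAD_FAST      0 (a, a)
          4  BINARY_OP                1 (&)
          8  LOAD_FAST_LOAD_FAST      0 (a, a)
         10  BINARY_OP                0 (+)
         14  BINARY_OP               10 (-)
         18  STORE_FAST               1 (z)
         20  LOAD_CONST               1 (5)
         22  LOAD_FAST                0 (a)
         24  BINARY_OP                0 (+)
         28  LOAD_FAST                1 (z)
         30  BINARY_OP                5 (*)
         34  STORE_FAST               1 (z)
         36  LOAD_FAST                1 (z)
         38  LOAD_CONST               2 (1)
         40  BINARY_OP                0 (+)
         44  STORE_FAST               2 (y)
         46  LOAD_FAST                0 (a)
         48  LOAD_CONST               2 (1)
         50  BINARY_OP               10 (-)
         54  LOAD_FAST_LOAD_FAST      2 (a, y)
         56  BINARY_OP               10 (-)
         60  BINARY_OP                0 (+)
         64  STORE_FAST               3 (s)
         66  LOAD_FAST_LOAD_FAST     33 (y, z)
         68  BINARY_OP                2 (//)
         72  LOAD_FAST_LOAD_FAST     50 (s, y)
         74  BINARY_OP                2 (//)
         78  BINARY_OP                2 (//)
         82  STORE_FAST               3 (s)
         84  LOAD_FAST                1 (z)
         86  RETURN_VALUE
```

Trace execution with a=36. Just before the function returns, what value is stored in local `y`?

LOAD_FAST_LOAD_FAST a,a → push 36,36. Stack: [36, 36]
BINARY_OP & → 36 & 36 = 36. Stack: [36]
LOAD_FAST_LOAD_FAST a,a → push 36,36. Stack: [36, 36, 36]
BINARY_OP + → 36 + 36 = 72. Stack: [36, 72]
BINARY_OP - → 36 - 72 = -36. Stack: [-36]
STORE_FAST z → z=-36. Stack: []
LOAD_CONST → push 5. Stack: [5]
LOAD_FAST a → push 36. Stack: [5, 36]
BINARY_OP + → 5 + 36 = 41. Stack: [41]
LOAD_FAST z → push -36. Stack: [41, -36]
BINARY_OP * → 41 * -36 = -1476. Stack: [-1476]
STORE_FAST z → z=-1476. Stack: []
LOAD_FAST z → push -1476. Stack: [-1476]
LOAD_CONST → push 1. Stack: [-1476, 1]
BINARY_OP + → -1476 + 1 = -1475. Stack: [-1475]
STORE_FAST y → y=-1475. Stack: []
LOAD_FAST a → push 36. Stack: [36]
LOAD_CONST → push 1. Stack: [36, 1]
BINARY_OP - → 36 - 1 = 35. Stack: [35]
LOAD_FAST_LOAD_FAST a,y → push 36,-1475. Stack: [35, 36, -1475]
BINARY_OP - → 36 - -1475 = 1511. Stack: [35, 1511]
BINARY_OP + → 35 + 1511 = 1546. Stack: [1546]
STORE_FAST s → s=1546. Stack: []
LOAD_FAST_LOAD_FAST y,z → push -1475,-1476. Stack: [-1475, -1476]
BINARY_OP // → -1475 // -1476 = 0. Stack: [0]
LOAD_FAST_LOAD_FAST s,y → push 1546,-1475. Stack: [0, 1546, -1475]
BINARY_OP // → 1546 // -1475 = -2. Stack: [0, -2]
BINARY_OP // → 0 // -2 = 0. Stack: [0]
STORE_FAST s → s=0. Stack: []
LOAD_FAST z → push -1476. Stack: [-1476]
RETURN_VALUE → return -1476.

-1475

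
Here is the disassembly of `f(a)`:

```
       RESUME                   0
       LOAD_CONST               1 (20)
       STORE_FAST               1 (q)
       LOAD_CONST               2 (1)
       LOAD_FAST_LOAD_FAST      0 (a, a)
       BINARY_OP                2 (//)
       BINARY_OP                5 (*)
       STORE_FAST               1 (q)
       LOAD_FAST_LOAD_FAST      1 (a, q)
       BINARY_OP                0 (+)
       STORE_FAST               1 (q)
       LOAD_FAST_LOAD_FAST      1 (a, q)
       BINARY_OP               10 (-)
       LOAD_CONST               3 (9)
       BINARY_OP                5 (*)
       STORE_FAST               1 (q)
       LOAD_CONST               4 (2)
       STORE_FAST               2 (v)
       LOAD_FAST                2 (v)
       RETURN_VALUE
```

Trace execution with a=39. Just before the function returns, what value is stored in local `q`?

LOAD_CONST → push 20. Stack: [20]
STORE_FAST q → q=20. Stack: []
LOAD_CONST → push 1. Stack: [1]
LOAD_FAST_LOAD_FAST a,a → push 39,39. Stack: [1, 39, 39]
BINARY_OP // → 39 // 39 = 1. Stack: [1, 1]
BINARY_OP * → 1 * 1 = 1. Stack: [1]
STORE_FAST q → q=1. Stack: []
LOAD_FAST_LOAD_FAST a,q → push 39,1. Stack: [39, 1]
BINARY_OP + → 39 + 1 = 40. Stack: [40]
STORE_FAST q → q=40. Stack: []
LOAD_FAST_LOAD_FAST a,q → push 39,40. Stack: [39, 40]
BINARY_OP - → 39 - 40 = -1. Stack: [-1]
LOAD_CONST → push 9. Stack: [-1, 9]
BINARY_OP * → -1 * 9 = -9. Stack: [-9]
STORE_FAST q → q=-9. Stack: []
LOAD_CONST → push 2. Stack: [2]
STORE_FAST v → v=2. Stack: []
LOAD_FAST v → push 2. Stack: [2]
RETURN_VALUE → return 2.

-9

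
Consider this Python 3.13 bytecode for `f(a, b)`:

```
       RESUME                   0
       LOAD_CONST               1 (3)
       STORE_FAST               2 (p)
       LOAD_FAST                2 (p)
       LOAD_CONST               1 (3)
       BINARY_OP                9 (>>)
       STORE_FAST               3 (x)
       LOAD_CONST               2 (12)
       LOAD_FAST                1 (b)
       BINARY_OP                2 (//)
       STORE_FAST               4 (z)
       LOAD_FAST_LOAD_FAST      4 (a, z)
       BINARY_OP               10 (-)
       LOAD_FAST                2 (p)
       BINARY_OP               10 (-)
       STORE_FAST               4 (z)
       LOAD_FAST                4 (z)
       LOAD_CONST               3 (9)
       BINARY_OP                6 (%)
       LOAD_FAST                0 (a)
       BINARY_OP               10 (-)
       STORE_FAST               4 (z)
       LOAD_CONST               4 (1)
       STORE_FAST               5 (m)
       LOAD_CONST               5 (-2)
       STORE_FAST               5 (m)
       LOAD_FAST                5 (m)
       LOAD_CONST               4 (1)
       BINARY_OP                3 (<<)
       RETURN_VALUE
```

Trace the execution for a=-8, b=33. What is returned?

LOAD_CONST → push 3. Stack: [3]
STORE_FAST p → p=3. Stack: []
LOAD_FAST p → push 3. Stack: [3]
LOAD_CONST → push 3. Stack: [3, 3]
BINARY_OP >> → 3 >> 3 = 0. Stack: [0]
STORE_FAST x → x=0. Stack: []
LOAD_CONST → push 12. Stack: [12]
LOAD_FAST b → push 33. Stack: [12, 33]
BINARY_OP // → 12 // 33 = 0. Stack: [0]
STORE_FAST z → z=0. Stack: []
LOAD_FAST_LOAD_FAST a,z → push -8,0. Stack: [-8, 0]
BINARY_OP - → -8 - 0 = -8. Stack: [-8]
LOAD_FAST p → push 3. Stack: [-8, 3]
BINARY_OP - → -8 - 3 = -11. Stack: [-11]
STORE_FAST z → z=-11. Stack: []
LOAD_FAST z → push -11. Stack: [-11]
LOAD_CONST → push 9. Stack: [-11, 9]
BINARY_OP % → -11 % 9 = 7. Stack: [7]
LOAD_FAST a → push -8. Stack: [7, -8]
BINARY_OP - → 7 - -8 = 15. Stack: [15]
STORE_FAST z → z=15. Stack: []
LOAD_CONST → push 1. Stack: [1]
STORE_FAST m → m=1. Stack: []
LOAD_CONST → push -2. Stack: [-2]
STORE_FAST m → m=-2. Stack: []
LOAD_FAST m → push -2. Stack: [-2]
LOAD_CONST → push 1. Stack: [-2, 1]
BINARY_OP << → -2 << 1 = -4. Stack: [-4]
RETURN_VALUE → return -4.

-4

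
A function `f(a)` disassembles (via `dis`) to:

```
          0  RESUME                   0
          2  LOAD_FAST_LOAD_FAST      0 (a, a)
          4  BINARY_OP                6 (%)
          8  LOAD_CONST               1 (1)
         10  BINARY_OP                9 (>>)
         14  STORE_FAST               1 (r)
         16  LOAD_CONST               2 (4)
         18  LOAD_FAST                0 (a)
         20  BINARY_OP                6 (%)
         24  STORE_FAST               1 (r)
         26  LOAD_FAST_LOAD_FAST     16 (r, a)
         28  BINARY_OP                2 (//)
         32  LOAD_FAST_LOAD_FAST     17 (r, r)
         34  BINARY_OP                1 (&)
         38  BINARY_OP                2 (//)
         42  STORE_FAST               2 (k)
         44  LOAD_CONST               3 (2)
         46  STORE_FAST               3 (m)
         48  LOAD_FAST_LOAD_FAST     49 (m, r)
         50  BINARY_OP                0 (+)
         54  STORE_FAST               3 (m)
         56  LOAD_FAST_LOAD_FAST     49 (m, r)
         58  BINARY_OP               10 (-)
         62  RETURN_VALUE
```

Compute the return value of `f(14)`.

2

LOAD_FAST_LOAD_FAST a,a → push 14,14. Stack: [14, 14]
BINARY_OP % → 14 % 14 = 0. Stack: [0]
LOAD_CONST → push 1. Stack: [0, 1]
BINARY_OP >> → 0 >> 1 = 0. Stack: [0]
STORE_FAST r → r=0. Stack: []
LOAD_CONST → push 4. Stack: [4]
LOAD_FAST a → push 14. Stack: [4, 14]
BINARY_OP % → 4 % 14 = 4. Stack: [4]
STORE_FAST r → r=4. Stack: []
LOAD_FAST_LOAD_FAST r,a → push 4,14. Stack: [4, 14]
BINARY_OP // → 4 // 14 = 0. Stack: [0]
LOAD_FAST_LOAD_FAST r,r → push 4,4. Stack: [0, 4, 4]
BINARY_OP & → 4 & 4 = 4. Stack: [0, 4]
BINARY_OP // → 0 // 4 = 0. Stack: [0]
STORE_FAST k → k=0. Stack: []
LOAD_CONST → push 2. Stack: [2]
STORE_FAST m → m=2. Stack: []
LOAD_FAST_LOAD_FAST m,r → push 2,4. Stack: [2, 4]
BINARY_OP + → 2 + 4 = 6. Stack: [6]
STORE_FAST m → m=6. Stack: []
LOAD_FAST_LOAD_FAST m,r → push 6,4. Stack: [6, 4]
BINARY_OP - → 6 - 4 = 2. Stack: [2]
RETURN_VALUE → return 2.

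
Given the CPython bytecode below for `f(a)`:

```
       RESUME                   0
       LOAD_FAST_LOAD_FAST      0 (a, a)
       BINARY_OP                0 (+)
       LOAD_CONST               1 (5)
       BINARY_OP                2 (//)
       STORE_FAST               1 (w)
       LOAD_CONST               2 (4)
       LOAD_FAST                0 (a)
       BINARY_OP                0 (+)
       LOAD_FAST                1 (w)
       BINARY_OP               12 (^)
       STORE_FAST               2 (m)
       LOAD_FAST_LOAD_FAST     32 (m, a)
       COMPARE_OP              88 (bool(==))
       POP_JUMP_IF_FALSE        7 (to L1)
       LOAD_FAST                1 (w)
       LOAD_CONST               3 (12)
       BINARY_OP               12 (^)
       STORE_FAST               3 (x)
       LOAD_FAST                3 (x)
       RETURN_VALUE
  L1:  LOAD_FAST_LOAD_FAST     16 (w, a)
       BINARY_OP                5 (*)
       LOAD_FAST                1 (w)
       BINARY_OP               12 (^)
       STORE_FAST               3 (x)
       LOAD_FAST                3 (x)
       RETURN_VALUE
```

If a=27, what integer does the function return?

LOAD_FAST_LOAD_FAST a,a → push 27,27. Stack: [27, 27]
BINARY_OP + → 27 + 27 = 54. Stack: [54]
LOAD_CONST → push 5. Stack: [54, 5]
BINARY_OP // → 54 // 5 = 10. Stack: [10]
STORE_FAST w → w=10. Stack: []
LOAD_CONST → push 4. Stack: [4]
LOAD_FAST a → push 27. Stack: [4, 27]
BINARY_OP + → 4 + 27 = 31. Stack: [31]
LOAD_FAST w → push 10. Stack: [31, 10]
BINARY_OP ^ → 31 ^ 10 = 21. Stack: [21]
STORE_FAST m → m=21. Stack: []
LOAD_FAST_LOAD_FAST m,a → push 21,27. Stack: [21, 27]
COMPARE_OP bool(==) → 21 vs 27 = False. Stack: [False]
POP_JUMP_IF_FALSE → pop False; jump. Stack: []
LOAD_FAST_LOAD_FAST w,a → push 10,27. Stack: [10, 27]
BINARY_OP * → 10 * 27 = 270. Stack: [270]
LOAD_FAST w → push 10. Stack: [270, 10]
BINARY_OP ^ → 270 ^ 10 = 260. Stack: [260]
STORE_FAST x → x=260. Stack: []
LOAD_FAST x → push 260. Stack: [260]
RETURN_VALUE → return 260.

260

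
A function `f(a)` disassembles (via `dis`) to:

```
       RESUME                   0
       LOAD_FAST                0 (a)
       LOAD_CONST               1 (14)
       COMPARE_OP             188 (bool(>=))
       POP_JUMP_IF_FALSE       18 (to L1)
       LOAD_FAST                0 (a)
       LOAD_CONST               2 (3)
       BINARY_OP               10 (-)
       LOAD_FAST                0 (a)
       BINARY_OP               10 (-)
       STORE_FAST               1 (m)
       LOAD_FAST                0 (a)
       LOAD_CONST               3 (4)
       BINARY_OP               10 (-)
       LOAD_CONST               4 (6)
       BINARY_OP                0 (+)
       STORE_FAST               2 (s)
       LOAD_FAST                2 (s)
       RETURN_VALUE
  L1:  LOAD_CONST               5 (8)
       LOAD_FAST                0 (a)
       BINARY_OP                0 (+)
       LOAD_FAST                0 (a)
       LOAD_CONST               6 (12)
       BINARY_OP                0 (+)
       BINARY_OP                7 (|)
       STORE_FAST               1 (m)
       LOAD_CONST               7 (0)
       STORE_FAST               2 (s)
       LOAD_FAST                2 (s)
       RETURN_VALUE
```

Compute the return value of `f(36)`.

LOAD_FAST a → push 36. Stack: [36]
LOAD_CONST → push 14. Stack: [36, 14]
COMPARE_OP bool(>=) → 36 vs 14 = True. Stack: [True]
POP_JUMP_IF_FALSE → pop True; no jump. Stack: []
LOAD_FAST a → push 36. Stack: [36]
LOAD_CONST → push 3. Stack: [36, 3]
BINARY_OP - → 36 - 3 = 33. Stack: [33]
LOAD_FAST a → push 36. Stack: [33, 36]
BINARY_OP - → 33 - 36 = -3. Stack: [-3]
STORE_FAST m → m=-3. Stack: []
LOAD_FAST a → push 36. Stack: [36]
LOAD_CONST → push 4. Stack: [36, 4]
BINARY_OP - → 36 - 4 = 32. Stack: [32]
LOAD_CONST → push 6. Stack: [32, 6]
BINARY_OP + → 32 + 6 = 38. Stack: [38]
STORE_FAST s → s=38. Stack: []
LOAD_FAST s → push 38. Stack: [38]
RETURN_VALUE → return 38.

38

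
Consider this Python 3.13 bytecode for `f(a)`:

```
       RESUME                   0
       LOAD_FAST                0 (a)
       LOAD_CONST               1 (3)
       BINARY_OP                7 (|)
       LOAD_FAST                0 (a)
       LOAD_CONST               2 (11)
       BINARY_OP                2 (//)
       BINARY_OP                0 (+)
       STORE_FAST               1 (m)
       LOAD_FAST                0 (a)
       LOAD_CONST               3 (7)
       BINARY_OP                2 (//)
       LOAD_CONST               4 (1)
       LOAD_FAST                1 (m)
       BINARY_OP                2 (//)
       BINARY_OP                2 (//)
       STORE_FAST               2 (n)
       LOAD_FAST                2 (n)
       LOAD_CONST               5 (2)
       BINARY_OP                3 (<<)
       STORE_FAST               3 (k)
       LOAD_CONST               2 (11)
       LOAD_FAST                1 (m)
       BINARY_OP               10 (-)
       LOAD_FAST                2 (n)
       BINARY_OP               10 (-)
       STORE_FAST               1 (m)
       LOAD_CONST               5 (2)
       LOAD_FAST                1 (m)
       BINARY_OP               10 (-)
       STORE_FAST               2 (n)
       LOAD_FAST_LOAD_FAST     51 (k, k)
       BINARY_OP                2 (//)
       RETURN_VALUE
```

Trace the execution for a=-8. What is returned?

LOAD_FAST a → push -8. Stack: [-8]
LOAD_CONST → push 3. Stack: [-8, 3]
BINARY_OP | → -8 | 3 = -5. Stack: [-5]
LOAD_FAST a → push -8. Stack: [-5, -8]
LOAD_CONST → push 11. Stack: [-5, -8, 11]
BINARY_OP // → -8 // 11 = -1. Stack: [-5, -1]
BINARY_OP + → -5 + -1 = -6. Stack: [-6]
STORE_FAST m → m=-6. Stack: []
LOAD_FAST a → push -8. Stack: [-8]
LOAD_CONST → push 7. Stack: [-8, 7]
BINARY_OP // → -8 // 7 = -2. Stack: [-2]
LOAD_CONST → push 1. Stack: [-2, 1]
LOAD_FAST m → push -6. Stack: [-2, 1, -6]
BINARY_OP // → 1 // -6 = -1. Stack: [-2, -1]
BINARY_OP // → -2 // -1 = 2. Stack: [2]
STORE_FAST n → n=2. Stack: []
LOAD_FAST n → push 2. Stack: [2]
LOAD_CONST → push 2. Stack: [2, 2]
BINARY_OP << → 2 << 2 = 8. Stack: [8]
STORE_FAST k → k=8. Stack: []
LOAD_CONST → push 11. Stack: [11]
LOAD_FAST m → push -6. Stack: [11, -6]
BINARY_OP - → 11 - -6 = 17. Stack: [17]
LOAD_FAST n → push 2. Stack: [17, 2]
BINARY_OP - → 17 - 2 = 15. Stack: [15]
STORE_FAST m → m=15. Stack: []
LOAD_CONST → push 2. Stack: [2]
LOAD_FAST m → push 15. Stack: [2, 15]
BINARY_OP - → 2 - 15 = -13. Stack: [-13]
STORE_FAST n → n=-13. Stack: []
LOAD_FAST_LOAD_FAST k,k → push 8,8. Stack: [8, 8]
BINARY_OP // → 8 // 8 = 1. Stack: [1]
RETURN_VALUE → return 1.

1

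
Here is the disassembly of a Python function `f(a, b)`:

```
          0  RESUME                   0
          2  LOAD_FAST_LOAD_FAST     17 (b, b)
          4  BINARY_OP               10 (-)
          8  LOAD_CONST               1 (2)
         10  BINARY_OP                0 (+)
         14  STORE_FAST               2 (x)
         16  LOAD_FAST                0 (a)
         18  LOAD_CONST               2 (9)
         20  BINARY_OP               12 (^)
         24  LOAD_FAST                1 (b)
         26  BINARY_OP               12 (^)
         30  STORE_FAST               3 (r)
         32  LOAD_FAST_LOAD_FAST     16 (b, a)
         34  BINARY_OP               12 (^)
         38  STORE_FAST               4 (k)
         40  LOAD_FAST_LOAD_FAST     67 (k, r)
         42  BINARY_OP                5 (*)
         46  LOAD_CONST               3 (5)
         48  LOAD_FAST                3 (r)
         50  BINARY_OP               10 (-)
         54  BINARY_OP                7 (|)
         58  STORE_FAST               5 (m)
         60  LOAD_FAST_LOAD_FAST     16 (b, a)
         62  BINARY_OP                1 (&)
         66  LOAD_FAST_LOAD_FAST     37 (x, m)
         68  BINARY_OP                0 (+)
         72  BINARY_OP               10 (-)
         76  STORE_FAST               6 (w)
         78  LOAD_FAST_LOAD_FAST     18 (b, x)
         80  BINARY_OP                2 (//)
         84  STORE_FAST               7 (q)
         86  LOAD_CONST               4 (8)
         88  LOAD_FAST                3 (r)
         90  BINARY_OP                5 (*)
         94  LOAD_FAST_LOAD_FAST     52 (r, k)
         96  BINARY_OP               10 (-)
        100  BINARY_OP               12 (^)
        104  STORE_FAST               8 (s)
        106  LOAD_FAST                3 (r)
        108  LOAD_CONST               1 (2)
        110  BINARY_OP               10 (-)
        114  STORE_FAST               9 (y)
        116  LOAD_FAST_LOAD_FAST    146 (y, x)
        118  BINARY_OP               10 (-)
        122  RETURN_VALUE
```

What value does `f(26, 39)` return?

48

LOAD_FAST_LOAD_FAST b,b → push 39,39. Stack: [39, 39]
BINARY_OP - → 39 - 39 = 0. Stack: [0]
LOAD_CONST → push 2. Stack: [0, 2]
BINARY_OP + → 0 + 2 = 2. Stack: [2]
STORE_FAST x → x=2. Stack: []
LOAD_FAST a → push 26. Stack: [26]
LOAD_CONST → push 9. Stack: [26, 9]
BINARY_OP ^ → 26 ^ 9 = 19. Stack: [19]
LOAD_FAST b → push 39. Stack: [19, 39]
BINARY_OP ^ → 19 ^ 39 = 52. Stack: [52]
STORE_FAST r → r=52. Stack: []
LOAD_FAST_LOAD_FAST b,a → push 39,26. Stack: [39, 26]
BINARY_OP ^ → 39 ^ 26 = 61. Stack: [61]
STORE_FAST k → k=61. Stack: []
LOAD_FAST_LOAD_FAST k,r → push 61,52. Stack: [61, 52]
BINARY_OP * → 61 * 52 = 3172. Stack: [3172]
LOAD_CONST → push 5. Stack: [3172, 5]
LOAD_FAST r → push 52. Stack: [3172, 5, 52]
BINARY_OP - → 5 - 52 = -47. Stack: [3172, -47]
BINARY_OP | → 3172 | -47 = -11. Stack: [-11]
STORE_FAST m → m=-11. Stack: []
LOAD_FAST_LOAD_FAST b,a → push 39,26. Stack: [39, 26]
BINARY_OP & → 39 & 26 = 2. Stack: [2]
LOAD_FAST_LOAD_FAST x,m → push 2,-11. Stack: [2, 2, -11]
BINARY_OP + → 2 + -11 = -9. Stack: [2, -9]
BINARY_OP - → 2 - -9 = 11. Stack: [11]
STORE_FAST w → w=11. Stack: []
LOAD_FAST_LOAD_FAST b,x → push 39,2. Stack: [39, 2]
BINARY_OP // → 39 // 2 = 19. Stack: [19]
STORE_FAST q → q=19. Stack: []
LOAD_CONST → push 8. Stack: [8]
LOAD_FAST r → push 52. Stack: [8, 52]
BINARY_OP * → 8 * 52 = 416. Stack: [416]
LOAD_FAST_LOAD_FAST r,k → push 52,61. Stack: [416, 52, 61]
BINARY_OP - → 52 - 61 = -9. Stack: [416, -9]
BINARY_OP ^ → 416 ^ -9 = -425. Stack: [-425]
STORE_FAST s → s=-425. Stack: []
LOAD_FAST r → push 52. Stack: [52]
LOAD_CONST → push 2. Stack: [52, 2]
BINARY_OP - → 52 - 2 = 50. Stack: [50]
STORE_FAST y → y=50. Stack: []
LOAD_FAST_LOAD_FAST y,x → push 50,2. Stack: [50, 2]
BINARY_OP - → 50 - 2 = 48. Stack: [48]
RETURN_VALUE → return 48.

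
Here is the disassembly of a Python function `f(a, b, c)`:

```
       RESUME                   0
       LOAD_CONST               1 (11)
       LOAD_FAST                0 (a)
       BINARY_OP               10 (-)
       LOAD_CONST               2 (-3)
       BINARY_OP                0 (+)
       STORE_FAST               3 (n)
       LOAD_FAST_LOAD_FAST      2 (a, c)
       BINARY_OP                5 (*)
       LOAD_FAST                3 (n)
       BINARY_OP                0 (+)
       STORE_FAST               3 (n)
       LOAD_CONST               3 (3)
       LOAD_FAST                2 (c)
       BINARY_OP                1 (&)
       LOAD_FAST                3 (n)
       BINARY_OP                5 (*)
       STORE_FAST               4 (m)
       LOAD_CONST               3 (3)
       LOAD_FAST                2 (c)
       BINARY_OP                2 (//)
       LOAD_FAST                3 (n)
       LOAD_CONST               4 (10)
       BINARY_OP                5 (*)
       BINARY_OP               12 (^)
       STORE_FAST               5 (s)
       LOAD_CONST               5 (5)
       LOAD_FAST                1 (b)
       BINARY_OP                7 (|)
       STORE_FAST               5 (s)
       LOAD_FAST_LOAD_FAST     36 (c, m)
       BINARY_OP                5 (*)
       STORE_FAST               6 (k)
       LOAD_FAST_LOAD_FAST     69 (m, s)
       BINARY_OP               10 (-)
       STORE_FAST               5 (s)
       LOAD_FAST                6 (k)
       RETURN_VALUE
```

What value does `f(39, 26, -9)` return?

10314

LOAD_CONST → push 11. Stack: [11]
LOAD_FAST a → push 39. Stack: [11, 39]
BINARY_OP - → 11 - 39 = -28. Stack: [-28]
LOAD_CONST → push -3. Stack: [-28, -3]
BINARY_OP + → -28 + -3 = -31. Stack: [-31]
STORE_FAST n → n=-31. Stack: []
LOAD_FAST_LOAD_FAST a,c → push 39,-9. Stack: [39, -9]
BINARY_OP * → 39 * -9 = -351. Stack: [-351]
LOAD_FAST n → push -31. Stack: [-351, -31]
BINARY_OP + → -351 + -31 = -382. Stack: [-382]
STORE_FAST n → n=-382. Stack: []
LOAD_CONST → push 3. Stack: [3]
LOAD_FAST c → push -9. Stack: [3, -9]
BINARY_OP & → 3 & -9 = 3. Stack: [3]
LOAD_FAST n → push -382. Stack: [3, -382]
BINARY_OP * → 3 * -382 = -1146. Stack: [-1146]
STORE_FAST m → m=-1146. Stack: []
LOAD_CONST → push 3. Stack: [3]
LOAD_FAST c → push -9. Stack: [3, -9]
BINARY_OP // → 3 // -9 = -1. Stack: [-1]
LOAD_FAST n → push -382. Stack: [-1, -382]
LOAD_CONST → push 10. Stack: [-1, -382, 10]
BINARY_OP * → -382 * 10 = -3820. Stack: [-1, -3820]
BINARY_OP ^ → -1 ^ -3820 = 3819. Stack: [3819]
STORE_FAST s → s=3819. Stack: []
LOAD_CONST → push 5. Stack: [5]
LOAD_FAST b → push 26. Stack: [5, 26]
BINARY_OP | → 5 | 26 = 31. Stack: [31]
STORE_FAST s → s=31. Stack: []
LOAD_FAST_LOAD_FAST c,m → push -9,-1146. Stack: [-9, -1146]
BINARY_OP * → -9 * -1146 = 10314. Stack: [10314]
STORE_FAST k → k=10314. Stack: []
LOAD_FAST_LOAD_FAST m,s → push -1146,31. Stack: [-1146, 31]
BINARY_OP - → -1146 - 31 = -1177. Stack: [-1177]
STORE_FAST s → s=-1177. Stack: []
LOAD_FAST k → push 10314. Stack: [10314]
RETURN_VALUE → return 10314.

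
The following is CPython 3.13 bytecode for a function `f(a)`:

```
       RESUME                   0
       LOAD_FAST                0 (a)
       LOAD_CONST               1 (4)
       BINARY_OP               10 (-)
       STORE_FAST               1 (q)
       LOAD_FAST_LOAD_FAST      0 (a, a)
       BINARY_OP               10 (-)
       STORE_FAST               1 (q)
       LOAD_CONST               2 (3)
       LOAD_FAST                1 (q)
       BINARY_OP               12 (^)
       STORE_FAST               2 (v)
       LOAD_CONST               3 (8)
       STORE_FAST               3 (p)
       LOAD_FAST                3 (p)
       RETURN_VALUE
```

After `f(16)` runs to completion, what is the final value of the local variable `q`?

0

LOAD_FAST a → push 16. Stack: [16]
LOAD_CONST → push 4. Stack: [16, 4]
BINARY_OP - → 16 - 4 = 12. Stack: [12]
STORE_FAST q → q=12. Stack: []
LOAD_FAST_LOAD_FAST a,a → push 16,16. Stack: [16, 16]
BINARY_OP - → 16 - 16 = 0. Stack: [0]
STORE_FAST q → q=0. Stack: []
LOAD_CONST → push 3. Stack: [3]
LOAD_FAST q → push 0. Stack: [3, 0]
BINARY_OP ^ → 3 ^ 0 = 3. Stack: [3]
STORE_FAST v → v=3. Stack: []
LOAD_CONST → push 8. Stack: [8]
STORE_FAST p → p=8. Stack: []
LOAD_FAST p → push 8. Stack: [8]
RETURN_VALUE → return 8.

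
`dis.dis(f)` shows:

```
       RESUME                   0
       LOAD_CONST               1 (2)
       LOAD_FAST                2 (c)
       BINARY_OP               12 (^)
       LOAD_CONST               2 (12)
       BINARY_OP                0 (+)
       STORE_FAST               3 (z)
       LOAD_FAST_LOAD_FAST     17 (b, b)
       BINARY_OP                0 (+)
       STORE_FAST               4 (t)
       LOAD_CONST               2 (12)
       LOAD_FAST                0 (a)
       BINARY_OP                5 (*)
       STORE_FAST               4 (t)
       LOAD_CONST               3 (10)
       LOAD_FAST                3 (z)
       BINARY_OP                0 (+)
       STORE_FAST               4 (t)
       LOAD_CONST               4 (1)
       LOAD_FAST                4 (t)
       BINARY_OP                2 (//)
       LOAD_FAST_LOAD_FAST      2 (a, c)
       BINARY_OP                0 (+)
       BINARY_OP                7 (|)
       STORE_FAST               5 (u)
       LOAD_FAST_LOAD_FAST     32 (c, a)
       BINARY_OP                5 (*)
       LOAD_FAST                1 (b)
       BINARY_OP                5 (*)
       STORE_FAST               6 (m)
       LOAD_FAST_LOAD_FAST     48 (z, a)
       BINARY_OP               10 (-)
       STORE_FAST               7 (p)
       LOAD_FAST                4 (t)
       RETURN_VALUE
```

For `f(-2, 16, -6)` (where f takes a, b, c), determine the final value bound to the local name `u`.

-8

LOAD_CONST → push 2. Stack: [2]
LOAD_FAST c → push -6. Stack: [2, -6]
BINARY_OP ^ → 2 ^ -6 = -8. Stack: [-8]
LOAD_CONST → push 12. Stack: [-8, 12]
BINARY_OP + → -8 + 12 = 4. Stack: [4]
STORE_FAST z → z=4. Stack: []
LOAD_FAST_LOAD_FAST b,b → push 16,16. Stack: [16, 16]
BINARY_OP + → 16 + 16 = 32. Stack: [32]
STORE_FAST t → t=32. Stack: []
LOAD_CONST → push 12. Stack: [12]
LOAD_FAST a → push -2. Stack: [12, -2]
BINARY_OP * → 12 * -2 = -24. Stack: [-24]
STORE_FAST t → t=-24. Stack: []
LOAD_CONST → push 10. Stack: [10]
LOAD_FAST z → push 4. Stack: [10, 4]
BINARY_OP + → 10 + 4 = 14. Stack: [14]
STORE_FAST t → t=14. Stack: []
LOAD_CONST → push 1. Stack: [1]
LOAD_FAST t → push 14. Stack: [1, 14]
BINARY_OP // → 1 // 14 = 0. Stack: [0]
LOAD_FAST_LOAD_FAST a,c → push -2,-6. Stack: [0, -2, -6]
BINARY_OP + → -2 + -6 = -8. Stack: [0, -8]
BINARY_OP | → 0 | -8 = -8. Stack: [-8]
STORE_FAST u → u=-8. Stack: []
LOAD_FAST_LOAD_FAST c,a → push -6,-2. Stack: [-6, -2]
BINARY_OP * → -6 * -2 = 12. Stack: [12]
LOAD_FAST b → push 16. Stack: [12, 16]
BINARY_OP * → 12 * 16 = 192. Stack: [192]
STORE_FAST m → m=192. Stack: []
LOAD_FAST_LOAD_FAST z,a → push 4,-2. Stack: [4, -2]
BINARY_OP - → 4 - -2 = 6. Stack: [6]
STORE_FAST p → p=6. Stack: []
LOAD_FAST t → push 14. Stack: [14]
RETURN_VALUE → return 14.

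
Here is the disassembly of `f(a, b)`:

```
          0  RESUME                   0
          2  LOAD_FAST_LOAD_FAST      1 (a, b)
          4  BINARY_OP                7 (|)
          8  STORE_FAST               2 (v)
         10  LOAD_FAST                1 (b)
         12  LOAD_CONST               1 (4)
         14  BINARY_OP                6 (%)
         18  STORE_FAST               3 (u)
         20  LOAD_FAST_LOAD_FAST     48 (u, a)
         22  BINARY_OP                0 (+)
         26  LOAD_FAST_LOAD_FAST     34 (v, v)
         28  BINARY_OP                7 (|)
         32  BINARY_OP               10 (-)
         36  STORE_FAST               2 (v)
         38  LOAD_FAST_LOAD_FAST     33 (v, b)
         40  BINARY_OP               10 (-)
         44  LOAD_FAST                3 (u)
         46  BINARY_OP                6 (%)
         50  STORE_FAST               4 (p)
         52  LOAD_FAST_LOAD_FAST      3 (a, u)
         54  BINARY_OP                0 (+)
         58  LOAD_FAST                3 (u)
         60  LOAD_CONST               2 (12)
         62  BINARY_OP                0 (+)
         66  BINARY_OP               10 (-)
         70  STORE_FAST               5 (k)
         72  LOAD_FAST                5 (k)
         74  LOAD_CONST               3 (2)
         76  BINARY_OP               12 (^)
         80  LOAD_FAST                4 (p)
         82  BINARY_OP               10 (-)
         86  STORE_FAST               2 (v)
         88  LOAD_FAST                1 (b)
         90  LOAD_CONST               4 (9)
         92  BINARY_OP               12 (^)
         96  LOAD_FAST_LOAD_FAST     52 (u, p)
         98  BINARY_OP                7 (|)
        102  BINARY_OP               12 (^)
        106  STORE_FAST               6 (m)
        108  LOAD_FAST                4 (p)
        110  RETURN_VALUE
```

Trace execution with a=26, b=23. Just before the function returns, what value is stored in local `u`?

LOAD_FAST_LOAD_FAST a,b → push 26,23. Stack: [26, 23]
BINARY_OP | → 26 | 23 = 31. Stack: [31]
STORE_FAST v → v=31. Stack: []
LOAD_FAST b → push 23. Stack: [23]
LOAD_CONST → push 4. Stack: [23, 4]
BINARY_OP % → 23 % 4 = 3. Stack: [3]
STORE_FAST u → u=3. Stack: []
LOAD_FAST_LOAD_FAST u,a → push 3,26. Stack: [3, 26]
BINARY_OP + → 3 + 26 = 29. Stack: [29]
LOAD_FAST_LOAD_FAST v,v → push 31,31. Stack: [29, 31, 31]
BINARY_OP | → 31 | 31 = 31. Stack: [29, 31]
BINARY_OP - → 29 - 31 = -2. Stack: [-2]
STORE_FAST v → v=-2. Stack: []
LOAD_FAST_LOAD_FAST v,b → push -2,23. Stack: [-2, 23]
BINARY_OP - → -2 - 23 = -25. Stack: [-25]
LOAD_FAST u → push 3. Stack: [-25, 3]
BINARY_OP % → -25 % 3 = 2. Stack: [2]
STORE_FAST p → p=2. Stack: []
LOAD_FAST_LOAD_FAST a,u → push 26,3. Stack: [26, 3]
BINARY_OP + → 26 + 3 = 29. Stack: [29]
LOAD_FAST u → push 3. Stack: [29, 3]
LOAD_CONST → push 12. Stack: [29, 3, 12]
BINARY_OP + → 3 + 12 = 15. Stack: [29, 15]
BINARY_OP - → 29 - 15 = 14. Stack: [14]
STORE_FAST k → k=14. Stack: []
LOAD_FAST k → push 14. Stack: [14]
LOAD_CONST → push 2. Stack: [14, 2]
BINARY_OP ^ → 14 ^ 2 = 12. Stack: [12]
LOAD_FAST p → push 2. Stack: [12, 2]
BINARY_OP - → 12 - 2 = 10. Stack: [10]
STORE_FAST v → v=10. Stack: []
LOAD_FAST b → push 23. Stack: [23]
LOAD_CONST → push 9. Stack: [23, 9]
BINARY_OP ^ → 23 ^ 9 = 30. Stack: [30]
LOAD_FAST_LOAD_FAST u,p → push 3,2. Stack: [30, 3, 2]
BINARY_OP | → 3 | 2 = 3. Stack: [30, 3]
BINARY_OP ^ → 30 ^ 3 = 29. Stack: [29]
STORE_FAST m → m=29. Stack: []
LOAD_FAST p → push 2. Stack: [2]
RETURN_VALUE → return 2.

3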